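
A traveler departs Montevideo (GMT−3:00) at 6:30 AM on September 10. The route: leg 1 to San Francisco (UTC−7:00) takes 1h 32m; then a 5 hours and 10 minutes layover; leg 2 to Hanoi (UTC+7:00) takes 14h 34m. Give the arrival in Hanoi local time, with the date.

1:46 PM on Sep 11

Convert departure to UTC: 6:30 AM + 3:00 = 9:30 AM UTC on Sep 10.
Add 1 hour and 32 minutes leg 1 → 11:02 AM UTC.
Add 5 hours and 10 minutes layover in San Francisco → 4:12 PM UTC.
Add 14 hours and 34 minutes leg 2 → 6:46 AM UTC (Sep 11).
Hanoi is UTC+7:00, so local arrival = 6:46 AM + 7:00 = 1:46 PM on Sep 11.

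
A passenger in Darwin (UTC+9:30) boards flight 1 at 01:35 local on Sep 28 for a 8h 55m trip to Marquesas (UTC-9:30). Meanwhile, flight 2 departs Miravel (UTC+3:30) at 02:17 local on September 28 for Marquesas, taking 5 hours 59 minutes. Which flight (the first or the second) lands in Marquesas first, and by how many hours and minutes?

the first, by 3 hours 46 minutes

Flight 1 in UTC: 01:35 − 9:30 = 16:05 on Sep 27.
+8 hours and 55 minutes → arrive 01:00 UTC on Sep 28.
Flight 2 in UTC: 02:17 − 3:30 = 22:47 on Sep 27.
+5 hours and 59 minutes → arrive 04:46 UTC on Sep 28.
Flight 1 lands earlier by 3 hours 46 minutes.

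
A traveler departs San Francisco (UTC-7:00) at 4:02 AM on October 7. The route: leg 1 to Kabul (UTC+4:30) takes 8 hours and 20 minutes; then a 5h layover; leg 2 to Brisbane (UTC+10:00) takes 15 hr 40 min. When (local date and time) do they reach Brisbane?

Convert departure to UTC: 4:02 AM + 7:00 = 11:02 AM UTC on Oct 7.
Add 8 hours and 20 minutes leg 1 → 7:22 PM UTC.
Add 5 hours layover in Kabul → 12:22 AM UTC (Oct 8).
Add 15 hours 40 minutes leg 2 → 4:02 PM UTC.
Brisbane is UTC+10:00, so local arrival = 4:02 PM + 10:00 = 2:02 AM on Oct 9.

2:02 AM on October 9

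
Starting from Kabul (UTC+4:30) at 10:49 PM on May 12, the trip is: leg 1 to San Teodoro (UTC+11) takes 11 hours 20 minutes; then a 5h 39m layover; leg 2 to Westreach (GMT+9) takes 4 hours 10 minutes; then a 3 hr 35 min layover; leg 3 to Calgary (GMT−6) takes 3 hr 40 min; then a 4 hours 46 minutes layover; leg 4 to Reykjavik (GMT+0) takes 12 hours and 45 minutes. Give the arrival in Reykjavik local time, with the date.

4:14 PM on May 14

Convert departure to UTC: 10:49 PM − 4:30 = 6:19 PM UTC on May 12.
Add 11 hours and 20 minutes leg 1 → 5:39 AM UTC (May 13).
Add 5 hours 39 minutes layover in San Teodoro → 11:18 AM UTC.
Add 4 hours and 10 minutes leg 2 → 3:28 PM UTC.
Add 3 hours 35 minutes layover in Westreach → 7:03 PM UTC.
Add 3 hours and 40 minutes leg 3 → 10:43 PM UTC.
Add 4 hours 46 minutes layover in Calgary → 3:29 AM UTC (May 14).
Add 12 hours 45 minutes leg 4 → 4:14 PM UTC.
Reykjavik is UTC+0, so local arrival is the same: 4:14 PM on May 14.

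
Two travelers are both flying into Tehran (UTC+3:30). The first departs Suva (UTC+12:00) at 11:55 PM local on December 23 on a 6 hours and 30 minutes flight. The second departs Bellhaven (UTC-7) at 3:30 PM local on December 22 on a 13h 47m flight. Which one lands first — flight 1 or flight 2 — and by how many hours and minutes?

the second, by 6 hours 8 minutes

Flight 1 in UTC: 11:55 PM − 12:00 = 11:55 AM on Dec 23.
+6 hours 30 minutes → arrive 6:25 PM UTC on Dec 23.
Flight 2 in UTC: 3:30 PM + 7:00 = 10:30 PM on Dec 22.
+13 hours 47 minutes → arrive 12:17 PM UTC on Dec 23.
Flight 2 lands earlier by 6 hours 8 minutes.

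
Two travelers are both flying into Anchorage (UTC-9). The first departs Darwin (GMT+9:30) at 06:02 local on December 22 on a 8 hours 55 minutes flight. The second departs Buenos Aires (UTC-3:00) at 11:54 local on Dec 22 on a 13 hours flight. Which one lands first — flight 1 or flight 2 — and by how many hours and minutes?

Flight 1 in UTC: 06:02 − 9:30 = 20:32 on Dec 21.
+8 hours 55 minutes → arrive 05:27 UTC on Dec 22.
Flight 2 in UTC: 11:54 + 3:00 = 14:54 on Dec 22.
+13 hours → arrive 03:54 UTC on Dec 23.
Flight 1 lands earlier by 22 hours 27 minutes.

the first, by 22 hours 27 minutes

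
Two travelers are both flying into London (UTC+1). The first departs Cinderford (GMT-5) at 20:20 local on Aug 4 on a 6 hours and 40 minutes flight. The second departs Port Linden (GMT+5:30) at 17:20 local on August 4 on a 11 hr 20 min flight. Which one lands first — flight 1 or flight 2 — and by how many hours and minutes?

Flight 1 in UTC: 20:20 + 5:00 = 01:20 on Aug 5.
+6 hours 40 minutes → arrive 08:00 UTC on Aug 5.
Flight 2 in UTC: 17:20 − 5:30 = 11:50 on Aug 4.
+11 hours 20 minutes → arrive 23:10 UTC on Aug 4.
Flight 2 lands earlier by 8 hours 50 minutes.

the second, by 8 hours 50 minutes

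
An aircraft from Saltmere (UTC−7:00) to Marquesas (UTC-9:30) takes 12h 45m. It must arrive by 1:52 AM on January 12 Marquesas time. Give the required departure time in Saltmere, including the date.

Target arrival in UTC: 1:52 AM + 9:30 = 11:22 AM on Jan 12.
Subtract 12 hours and 45 minutes → departure 10:37 PM UTC on Jan 11.
Saltmere is UTC−7:00: 10:37 PM − 7:00 = 3:37 PM on Jan 11.

3:37 PM on January 11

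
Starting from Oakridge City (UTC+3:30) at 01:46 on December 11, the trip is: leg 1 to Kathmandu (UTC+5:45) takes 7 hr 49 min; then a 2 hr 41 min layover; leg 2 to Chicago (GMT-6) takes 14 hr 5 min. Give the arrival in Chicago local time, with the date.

16:51 on December 11

Convert departure to UTC: 01:46 − 3:30 = 22:16 UTC on Dec 10.
Add 7 hours 49 minutes leg 1 → 06:05 UTC (Dec 11).
Add 2 hours and 41 minutes layover in Kathmandu → 08:46 UTC.
Add 14 hours and 5 minutes leg 2 → 22:51 UTC.
Chicago is UTC−6:00, so local arrival = 22:51 − 6:00 = 16:51 on Dec 11.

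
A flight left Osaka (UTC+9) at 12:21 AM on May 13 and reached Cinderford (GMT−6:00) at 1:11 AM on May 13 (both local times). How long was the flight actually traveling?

15 hours 50 minutes

Departure in UTC: 12:21 AM − 9:00 = 3:21 PM on May 12.
Arrival in UTC: 1:11 AM + 6:00 = 7:11 AM on May 13.
Elapsed = 7:11 AM − 3:21 PM (+1 day) = 15 hours 50 minutes.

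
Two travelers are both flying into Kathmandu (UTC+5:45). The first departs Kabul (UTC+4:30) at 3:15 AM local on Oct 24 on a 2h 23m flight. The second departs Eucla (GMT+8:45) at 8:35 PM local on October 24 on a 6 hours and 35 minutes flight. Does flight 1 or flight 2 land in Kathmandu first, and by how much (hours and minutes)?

the first, by 17 hours 17 minutes

Flight 1 in UTC: 3:15 AM − 4:30 = 10:45 PM on Oct 23.
+2 hours 23 minutes → arrive 1:08 AM UTC on Oct 24.
Flight 2 in UTC: 8:35 PM − 8:45 = 11:50 AM on Oct 24.
+6 hours 35 minutes → arrive 6:25 PM UTC on Oct 24.
Flight 1 lands earlier by 17 hours 17 minutes.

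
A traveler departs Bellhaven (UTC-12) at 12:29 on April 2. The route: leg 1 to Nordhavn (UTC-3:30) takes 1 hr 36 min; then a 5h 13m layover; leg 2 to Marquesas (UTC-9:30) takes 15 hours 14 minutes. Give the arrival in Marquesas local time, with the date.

13:02 on April 3

Convert departure to UTC: 12:29 + 12:00 = 00:29 UTC on Apr 3.
Add 1 hour 36 minutes leg 1 → 02:05 UTC.
Add 5 hours and 13 minutes layover in Nordhavn → 07:18 UTC.
Add 15 hours and 14 minutes leg 2 → 22:32 UTC.
Marquesas is UTC−9:30, so local arrival = 22:32 − 9:30 = 13:02 on Apr 3.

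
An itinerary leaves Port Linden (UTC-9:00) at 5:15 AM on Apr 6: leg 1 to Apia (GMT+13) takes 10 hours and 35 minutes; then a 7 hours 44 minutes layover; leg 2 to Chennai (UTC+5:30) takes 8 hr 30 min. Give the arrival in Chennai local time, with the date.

10:34 PM on April 7

Convert departure to UTC: 5:15 AM + 9:00 = 2:15 PM UTC on Apr 6.
Add 10 hours 35 minutes leg 1 → 12:50 AM UTC (Apr 7).
Add 7 hours 44 minutes layover in Apia → 8:34 AM UTC.
Add 8 hours 30 minutes leg 2 → 5:04 PM UTC.
Chennai is UTC+5:30, so local arrival = 5:04 PM + 5:30 = 10:34 PM on Apr 7.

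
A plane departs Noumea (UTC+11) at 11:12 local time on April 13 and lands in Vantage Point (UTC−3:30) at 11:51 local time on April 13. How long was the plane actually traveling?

15 hours 9 minutes

Departure in UTC: 11:12 − 11:00 = 00:12 on Apr 13.
Arrival in UTC: 11:51 + 3:30 = 15:21 on Apr 13.
Elapsed = 15:21 − 00:12 = 15 hours 9 minutes.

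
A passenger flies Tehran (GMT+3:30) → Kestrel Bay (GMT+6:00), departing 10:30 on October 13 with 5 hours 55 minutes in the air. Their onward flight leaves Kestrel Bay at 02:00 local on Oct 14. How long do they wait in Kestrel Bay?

Convert departure to UTC: 10:30 − 3:30 = 07:00 UTC on Oct 13.
Add 5 hours and 55 minutes flight time → 12:55 UTC.
Kestrel Bay is UTC+6:00, so local arrival = 12:55 + 6:00 = 18:55 on Oct 13.
Layover = 02:00 − 18:55 (+1 day) = 7 hours 5 minutes.

7 hours 5 minutes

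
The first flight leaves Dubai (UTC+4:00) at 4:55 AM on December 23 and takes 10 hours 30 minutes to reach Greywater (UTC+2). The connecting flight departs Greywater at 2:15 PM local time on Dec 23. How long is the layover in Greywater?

Convert departure to UTC: 4:55 AM − 4:00 = 12:55 AM UTC on Dec 23.
Add 10 hours 30 minutes flight time → 11:25 AM UTC.
Greywater is UTC+2:00, so local arrival = 11:25 AM + 2:00 = 1:25 PM on Dec 23.
Layover = 2:15 PM − 1:25 PM = 50 minutes.

50 minutes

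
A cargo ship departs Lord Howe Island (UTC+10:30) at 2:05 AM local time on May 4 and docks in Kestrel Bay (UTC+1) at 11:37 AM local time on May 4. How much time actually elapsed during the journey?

19 hours 2 minutes

Kestrel Bay is 9:30 behind Lord Howe Island.
Clock-face elapsed time (ignoring zones) is 9 hours 32 minutes.
Actual elapsed = 9 hours 32 minutes + 9:30 = 19 hours 2 minutes.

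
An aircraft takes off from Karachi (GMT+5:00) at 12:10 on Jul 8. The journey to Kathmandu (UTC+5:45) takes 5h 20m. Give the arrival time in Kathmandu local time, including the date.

18:15 on July 8

Convert departure to UTC: 12:10 − 5:00 = 07:10 UTC on Jul 8.
Add 5 hours and 20 minutes travel time → 12:30 UTC.
Kathmandu is UTC+5:45, so local arrival = 12:30 + 5:45 = 18:15 on Jul 8.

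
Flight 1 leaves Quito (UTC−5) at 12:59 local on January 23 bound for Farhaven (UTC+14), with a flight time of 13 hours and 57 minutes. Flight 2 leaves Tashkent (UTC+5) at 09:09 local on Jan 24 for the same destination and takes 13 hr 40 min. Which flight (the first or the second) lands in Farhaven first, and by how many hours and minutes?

the first, by 9 hours 53 minutes

Flight 1 in UTC: 12:59 + 5:00 = 17:59 on Jan 23.
+13 hours and 57 minutes → arrive 07:56 UTC on Jan 24.
Flight 2 in UTC: 09:09 − 5:00 = 04:09 on Jan 24.
+13 hours and 40 minutes → arrive 17:49 UTC on Jan 24.
Flight 1 lands earlier by 9 hours 53 minutes.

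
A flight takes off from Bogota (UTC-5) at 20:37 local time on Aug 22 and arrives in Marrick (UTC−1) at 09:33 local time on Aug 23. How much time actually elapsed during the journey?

Marrick is 4:00 ahead of Bogota.
Clock-face elapsed time (ignoring zones) is 12 hours 56 minutes.
Actual elapsed = 12 hours 56 minutes − 4:00 = 8 hours 56 minutes.

8 hours 56 minutes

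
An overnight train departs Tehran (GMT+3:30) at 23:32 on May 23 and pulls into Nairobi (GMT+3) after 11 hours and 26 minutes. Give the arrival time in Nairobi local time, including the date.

Nairobi is 0:30 behind Tehran.
After 11 hours 26 minutes it is 10:58 (May 24) in Tehran.
Shift by the zone difference: 10:58 − 0:30 = 10:28 on May 24 in Nairobi.

10:28 on May 24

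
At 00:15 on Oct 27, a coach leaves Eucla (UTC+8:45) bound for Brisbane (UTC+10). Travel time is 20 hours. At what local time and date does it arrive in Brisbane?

Convert departure to UTC: 00:15 − 8:45 = 15:30 UTC on Oct 26.
Add 20 hours travel time → 11:30 UTC (Oct 27).
Brisbane is UTC+10:00, so local arrival = 11:30 + 10:00 = 21:30 on Oct 27.

21:30 on Oct 27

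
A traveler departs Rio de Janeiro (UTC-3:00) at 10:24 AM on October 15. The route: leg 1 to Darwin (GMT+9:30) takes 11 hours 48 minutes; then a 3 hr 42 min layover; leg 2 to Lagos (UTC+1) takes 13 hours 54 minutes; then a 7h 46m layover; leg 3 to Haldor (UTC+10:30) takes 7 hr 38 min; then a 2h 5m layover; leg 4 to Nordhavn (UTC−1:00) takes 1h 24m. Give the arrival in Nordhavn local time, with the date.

12:41 PM on October 17

Convert departure to UTC: 10:24 AM + 3:00 = 1:24 PM UTC on Oct 15.
Add 11 hours 48 minutes leg 1 → 1:12 AM UTC (Oct 16).
Add 3 hours and 42 minutes layover in Darwin → 4:54 AM UTC.
Add 13 hours and 54 minutes leg 2 → 6:48 PM UTC.
Add 7 hours 46 minutes layover in Lagos → 2:34 AM UTC (Oct 17).
Add 7 hours 38 minutes leg 3 → 10:12 AM UTC.
Add 2 hours 5 minutes layover in Haldor → 12:17 PM UTC.
Add 1 hour 24 minutes leg 4 → 1:41 PM UTC.
Nordhavn is UTC−1:00, so local arrival = 1:41 PM − 1:00 = 12:41 PM on Oct 17.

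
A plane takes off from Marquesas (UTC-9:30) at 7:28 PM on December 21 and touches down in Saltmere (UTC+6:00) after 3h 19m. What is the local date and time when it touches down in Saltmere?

Convert departure to UTC: 7:28 PM + 9:30 = 4:58 AM UTC on Dec 22.
Add 3 hours and 19 minutes travel time → 8:17 AM UTC.
Saltmere is UTC+6:00, so local arrival = 8:17 AM + 6:00 = 2:17 PM on Dec 22.

2:17 PM on December 22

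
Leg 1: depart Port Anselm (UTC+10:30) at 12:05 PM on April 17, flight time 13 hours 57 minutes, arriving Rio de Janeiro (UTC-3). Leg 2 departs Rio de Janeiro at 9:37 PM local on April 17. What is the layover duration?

Convert departure to UTC: 12:05 PM − 10:30 = 1:35 AM UTC on Apr 17.
Add 13 hours and 57 minutes flight time → 3:32 PM UTC.
Rio de Janeiro is UTC−3:00, so local arrival = 3:32 PM − 3:00 = 12:32 PM on Apr 17.
Layover = 9:37 PM − 12:32 PM = 9 hours 5 minutes.

9 hours 5 minutes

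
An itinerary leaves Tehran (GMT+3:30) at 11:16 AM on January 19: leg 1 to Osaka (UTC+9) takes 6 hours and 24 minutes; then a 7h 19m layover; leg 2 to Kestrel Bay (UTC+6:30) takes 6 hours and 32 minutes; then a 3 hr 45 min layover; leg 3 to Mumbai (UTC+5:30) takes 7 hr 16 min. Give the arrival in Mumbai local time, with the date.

Convert departure to UTC: 11:16 AM − 3:30 = 7:46 AM UTC on Jan 19.
Add 6 hours and 24 minutes leg 1 → 2:10 PM UTC.
Add 7 hours 19 minutes layover in Osaka → 9:29 PM UTC.
Add 6 hours and 32 minutes leg 2 → 4:01 AM UTC (Jan 20).
Add 3 hours and 45 minutes layover in Kestrel Bay → 7:46 AM UTC.
Add 7 hours and 16 minutes leg 3 → 3:02 PM UTC.
Mumbai is UTC+5:30, so local arrival = 3:02 PM + 5:30 = 8:32 PM on Jan 20.

8:32 PM on January 20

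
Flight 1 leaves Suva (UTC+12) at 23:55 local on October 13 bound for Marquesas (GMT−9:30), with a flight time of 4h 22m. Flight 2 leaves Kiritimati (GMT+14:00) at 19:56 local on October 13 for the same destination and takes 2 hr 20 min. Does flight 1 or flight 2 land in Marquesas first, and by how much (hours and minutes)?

the second, by 8 hours 1 minute

Flight 1 in UTC: 23:55 − 12:00 = 11:55 on Oct 13.
+4 hours and 22 minutes → arrive 16:17 UTC on Oct 13.
Flight 2 in UTC: 19:56 − 14:00 = 05:56 on Oct 13.
+2 hours 20 minutes → arrive 08:16 UTC on Oct 13.
Flight 2 lands earlier by 8 hours 1 minute.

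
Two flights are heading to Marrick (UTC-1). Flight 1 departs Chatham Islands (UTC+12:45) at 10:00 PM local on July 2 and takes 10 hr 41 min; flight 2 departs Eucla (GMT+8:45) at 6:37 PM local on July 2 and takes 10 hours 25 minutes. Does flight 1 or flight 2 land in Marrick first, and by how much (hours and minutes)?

the first, by 21 minutes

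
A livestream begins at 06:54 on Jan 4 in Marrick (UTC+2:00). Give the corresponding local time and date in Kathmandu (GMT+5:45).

10:39 on Jan 4

In UTC: 06:54 − 2:00 = 04:54 on Jan 4.
Kathmandu is UTC+5:45: 04:54 + 5:45 = 10:39 on Jan 4.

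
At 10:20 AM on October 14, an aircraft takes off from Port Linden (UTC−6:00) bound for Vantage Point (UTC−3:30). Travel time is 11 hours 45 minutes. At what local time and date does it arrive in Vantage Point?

Convert departure to UTC: 10:20 AM + 6:00 = 4:20 PM UTC on Oct 14.
Add 11 hours and 45 minutes travel time → 4:05 AM UTC (Oct 15).
Vantage Point is UTC−3:30, so local arrival = 4:05 AM − 3:30 = 12:35 AM on Oct 15.

12:35 AM on October 15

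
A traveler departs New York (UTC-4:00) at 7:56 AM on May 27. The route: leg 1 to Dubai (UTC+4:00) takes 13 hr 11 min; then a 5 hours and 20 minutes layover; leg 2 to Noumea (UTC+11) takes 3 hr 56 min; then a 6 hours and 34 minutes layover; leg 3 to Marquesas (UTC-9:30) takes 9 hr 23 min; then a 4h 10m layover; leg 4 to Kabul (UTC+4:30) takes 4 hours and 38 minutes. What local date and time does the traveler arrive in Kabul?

3:38 PM on May 29

Convert departure to UTC: 7:56 AM + 4:00 = 11:56 AM UTC on May 27.
Add 13 hours and 11 minutes leg 1 → 1:07 AM UTC (May 28).
Add 5 hours and 20 minutes layover in Dubai → 6:27 AM UTC.
Add 3 hours 56 minutes leg 2 → 10:23 AM UTC.
Add 6 hours and 34 minutes layover in Noumea → 4:57 PM UTC.
Add 9 hours 23 minutes leg 3 → 2:20 AM UTC (May 29).
Add 4 hours 10 minutes layover in Marquesas → 6:30 AM UTC.
Add 4 hours 38 minutes leg 4 → 11:08 AM UTC.
Kabul is UTC+4:30, so local arrival = 11:08 AM + 4:30 = 3:38 PM on May 29.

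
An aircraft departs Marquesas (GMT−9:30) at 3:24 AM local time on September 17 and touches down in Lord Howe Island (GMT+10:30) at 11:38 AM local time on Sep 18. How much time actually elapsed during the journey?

12 hours 14 minutes

Departure in UTC: 3:24 AM + 9:30 = 12:54 PM on Sep 17.
Arrival in UTC: 11:38 AM − 10:30 = 1:08 AM on Sep 18.
Elapsed = 1:08 AM − 12:54 PM (+1 day) = 12 hours 14 minutes.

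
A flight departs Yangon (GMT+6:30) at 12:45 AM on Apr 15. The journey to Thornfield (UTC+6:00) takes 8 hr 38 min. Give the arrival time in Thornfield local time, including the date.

8:53 AM on April 15

Thornfield is 0:30 behind Yangon.
After 8 hours 38 minutes it is 9:23 AM in Yangon.
Shift by the zone difference: 9:23 AM − 0:30 = 8:53 AM on Apr 15 in Thornfield.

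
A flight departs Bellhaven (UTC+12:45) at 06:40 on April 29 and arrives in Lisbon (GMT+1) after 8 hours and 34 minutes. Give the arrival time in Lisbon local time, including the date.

03:29 on April 29

Convert departure to UTC: 06:40 − 12:45 = 17:55 UTC on Apr 28.
Add 8 hours 34 minutes travel time → 02:29 UTC (Apr 29).
Lisbon is UTC+1:00, so local arrival = 02:29 + 1:00 = 03:29 on Apr 29.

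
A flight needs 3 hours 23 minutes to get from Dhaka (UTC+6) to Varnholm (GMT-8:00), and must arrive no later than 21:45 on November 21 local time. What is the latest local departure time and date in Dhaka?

08:22 on Nov 22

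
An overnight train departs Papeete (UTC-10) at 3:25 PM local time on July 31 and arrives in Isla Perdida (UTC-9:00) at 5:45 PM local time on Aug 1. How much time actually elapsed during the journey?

25 hours 20 minutes

Departure in UTC: 3:25 PM + 10:00 = 1:25 AM on Aug 1.
Arrival in UTC: 5:45 PM + 9:00 = 2:45 AM on Aug 2.
Elapsed = 2:45 AM − 1:25 AM (+1 day) = 25 hours 20 minutes.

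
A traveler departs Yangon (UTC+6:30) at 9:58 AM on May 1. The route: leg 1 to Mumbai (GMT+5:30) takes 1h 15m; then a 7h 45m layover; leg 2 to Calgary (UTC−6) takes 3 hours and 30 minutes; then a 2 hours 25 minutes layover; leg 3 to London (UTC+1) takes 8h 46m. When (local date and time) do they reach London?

Convert departure to UTC: 9:58 AM − 6:30 = 3:28 AM UTC on May 1.
Add 1 hour and 15 minutes leg 1 → 4:43 AM UTC.
Add 7 hours and 45 minutes layover in Mumbai → 12:28 PM UTC.
Add 3 hours and 30 minutes leg 2 → 3:58 PM UTC.
Add 2 hours 25 minutes layover in Calgary → 6:23 PM UTC.
Add 8 hours 46 minutes leg 3 → 3:09 AM UTC (May 2).
London is UTC+1:00, so local arrival = 3:09 AM + 1:00 = 4:09 AM on May 2.

4:09 AM on May 2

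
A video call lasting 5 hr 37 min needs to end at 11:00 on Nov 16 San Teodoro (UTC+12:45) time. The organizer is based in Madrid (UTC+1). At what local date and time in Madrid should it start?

Target end time in UTC: 11:00 − 12:45 = 22:15 on Nov 15.
Subtract 5 hours 37 minutes → start 16:38 UTC on Nov 15.
Madrid is UTC+1:00: 16:38 + 1:00 = 17:38 on Nov 15.

17:38 on Nov 15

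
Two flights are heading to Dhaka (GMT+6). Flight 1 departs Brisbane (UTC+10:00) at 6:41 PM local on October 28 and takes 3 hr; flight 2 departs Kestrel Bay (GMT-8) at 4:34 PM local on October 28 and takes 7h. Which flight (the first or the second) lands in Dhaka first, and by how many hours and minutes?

Flight 1 in UTC: 6:41 PM − 10:00 = 8:41 AM on Oct 28.
+3 hours → arrive 11:41 AM UTC on Oct 28.
Flight 2 in UTC: 4:34 PM + 8:00 = 12:34 AM on Oct 29.
+7 hours → arrive 7:34 AM UTC on Oct 29.
Flight 1 lands earlier by 19 hours 53 minutes.

the first, by 19 hours 53 minutes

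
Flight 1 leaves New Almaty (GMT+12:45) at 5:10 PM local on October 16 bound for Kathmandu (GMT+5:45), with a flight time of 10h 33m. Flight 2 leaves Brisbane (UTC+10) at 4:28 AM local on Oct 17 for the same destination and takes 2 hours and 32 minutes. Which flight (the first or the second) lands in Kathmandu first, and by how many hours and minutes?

the first, by 6 hours 2 minutes

Flight 1 in UTC: 5:10 PM − 12:45 = 4:25 AM on Oct 16.
+10 hours 33 minutes → arrive 2:58 PM UTC on Oct 16.
Flight 2 in UTC: 4:28 AM − 10:00 = 6:28 PM on Oct 16.
+2 hours 32 minutes → arrive 9:00 PM UTC on Oct 16.
Flight 1 lands earlier by 6 hours 2 minutes.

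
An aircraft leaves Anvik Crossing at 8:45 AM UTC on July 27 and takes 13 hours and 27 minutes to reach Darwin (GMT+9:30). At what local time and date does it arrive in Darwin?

7:42 AM on Jul 28

Departure is given in UTC: 8:45 AM on Jul 27.
Add 13 hours 27 minutes → 10:12 PM UTC.
Darwin is UTC+9:30: 10:12 PM + 9:30 = 7:42 AM on Jul 28.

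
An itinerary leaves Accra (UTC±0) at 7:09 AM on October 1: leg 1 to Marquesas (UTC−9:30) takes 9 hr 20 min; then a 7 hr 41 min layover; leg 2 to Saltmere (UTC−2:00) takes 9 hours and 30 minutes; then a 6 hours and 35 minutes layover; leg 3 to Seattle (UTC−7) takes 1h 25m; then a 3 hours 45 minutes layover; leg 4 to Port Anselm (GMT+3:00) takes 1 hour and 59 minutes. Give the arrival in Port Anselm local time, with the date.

Accra is at UTC+0, so departure is already 7:09 AM UTC on Oct 1.
Add 9 hours 20 minutes leg 1 → 4:29 PM UTC.
Add 7 hours and 41 minutes layover in Marquesas → 12:10 AM UTC (Oct 2).
Add 9 hours 30 minutes leg 2 → 9:40 AM UTC.
Add 6 hours and 35 minutes layover in Saltmere → 4:15 PM UTC.
Add 1 hour and 25 minutes leg 3 → 5:40 PM UTC.
Add 3 hours and 45 minutes layover in Seattle → 9:25 PM UTC.
Add 1 hour 59 minutes leg 4 → 11:24 PM UTC.
Port Anselm is UTC+3:00, so local arrival = 11:24 PM + 3:00 = 2:24 AM on Oct 3.

2:24 AM on October 3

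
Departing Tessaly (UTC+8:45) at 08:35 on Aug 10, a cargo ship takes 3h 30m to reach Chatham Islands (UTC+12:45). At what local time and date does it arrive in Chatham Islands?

16:05 on August 10

Convert departure to UTC: 08:35 − 8:45 = 23:50 UTC on Aug 9.
Add 3 hours and 30 minutes travel time → 03:20 UTC (Aug 10).
Chatham Islands is UTC+12:45, so local arrival = 03:20 + 12:45 = 16:05 on Aug 10.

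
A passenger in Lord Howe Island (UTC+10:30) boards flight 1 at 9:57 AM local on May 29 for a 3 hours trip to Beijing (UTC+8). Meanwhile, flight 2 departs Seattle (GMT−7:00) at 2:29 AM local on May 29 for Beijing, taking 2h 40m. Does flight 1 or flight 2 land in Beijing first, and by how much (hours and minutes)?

Flight 1 in UTC: 9:57 AM − 10:30 = 11:27 PM on May 28.
+3 hours → arrive 2:27 AM UTC on May 29.
Flight 2 in UTC: 2:29 AM + 7:00 = 9:29 AM on May 29.
+2 hours and 40 minutes → arrive 12:09 PM UTC on May 29.
Flight 1 lands earlier by 9 hours 42 minutes.

the first, by 9 hours 42 minutes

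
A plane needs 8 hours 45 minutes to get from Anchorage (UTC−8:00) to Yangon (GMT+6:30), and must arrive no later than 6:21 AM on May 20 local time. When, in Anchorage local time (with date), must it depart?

Target arrival in UTC: 6:21 AM − 6:30 = 11:51 PM on May 19.
Subtract 8 hours and 45 minutes → departure 3:06 PM UTC on May 19.
Anchorage is UTC−8:00: 3:06 PM − 8:00 = 7:06 AM on May 19.

7:06 AM on May 19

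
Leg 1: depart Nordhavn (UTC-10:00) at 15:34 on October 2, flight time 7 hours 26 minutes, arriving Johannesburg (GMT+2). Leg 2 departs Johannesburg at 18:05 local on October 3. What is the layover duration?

7 hours 5 minutes

Convert departure to UTC: 15:34 + 10:00 = 01:34 UTC on Oct 3.
Add 7 hours 26 minutes flight time → 09:00 UTC.
Johannesburg is UTC+2:00, so local arrival = 09:00 + 2:00 = 11:00 on Oct 3.
Layover = 18:05 − 11:00 = 7 hours 5 minutes.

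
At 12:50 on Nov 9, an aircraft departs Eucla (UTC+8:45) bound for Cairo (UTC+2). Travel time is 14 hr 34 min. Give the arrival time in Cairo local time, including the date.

20:39 on Nov 9

Cairo is 6:45 behind Eucla.
After 14 hours and 34 minutes it is 03:24 (Nov 10) in Eucla.
Shift by the zone difference: 03:24 − 6:45 = 20:39 on Nov 9 in Cairo.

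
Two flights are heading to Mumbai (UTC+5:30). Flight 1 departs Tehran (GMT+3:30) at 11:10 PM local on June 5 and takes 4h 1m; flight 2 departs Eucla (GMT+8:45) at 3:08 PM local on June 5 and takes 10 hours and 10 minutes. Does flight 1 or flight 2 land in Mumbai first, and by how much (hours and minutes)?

the second, by 7 hours 8 minutes

Flight 1 in UTC: 11:10 PM − 3:30 = 7:40 PM on Jun 5.
+4 hours and 1 minute → arrive 11:41 PM UTC on Jun 5.
Flight 2 in UTC: 3:08 PM − 8:45 = 6:23 AM on Jun 5.
+10 hours and 10 minutes → arrive 4:33 PM UTC on Jun 5.
Flight 2 lands earlier by 7 hours 8 minutes.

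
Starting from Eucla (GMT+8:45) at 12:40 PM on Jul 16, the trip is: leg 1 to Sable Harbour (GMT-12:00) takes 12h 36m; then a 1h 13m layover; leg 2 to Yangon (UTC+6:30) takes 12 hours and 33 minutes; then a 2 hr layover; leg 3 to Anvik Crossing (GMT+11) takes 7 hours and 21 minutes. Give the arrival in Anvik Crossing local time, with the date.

Convert departure to UTC: 12:40 PM − 8:45 = 3:55 AM UTC on Jul 16.
Add 12 hours and 36 minutes leg 1 → 4:31 PM UTC.
Add 1 hour and 13 minutes layover in Sable Harbour → 5:44 PM UTC.
Add 12 hours and 33 minutes leg 2 → 6:17 AM UTC (Jul 17).
Add 2 hours layover in Yangon → 8:17 AM UTC.
Add 7 hours and 21 minutes leg 3 → 3:38 PM UTC.
Anvik Crossing is UTC+11:00, so local arrival = 3:38 PM + 11:00 = 2:38 AM on Jul 18.

2:38 AM on Jul 18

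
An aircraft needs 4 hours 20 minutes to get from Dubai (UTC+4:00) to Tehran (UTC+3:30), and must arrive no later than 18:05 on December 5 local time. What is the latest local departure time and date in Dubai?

14:15 on December 5

Target arrival in UTC: 18:05 − 3:30 = 14:35 on Dec 5.
Subtract 4 hours 20 minutes → departure 10:15 UTC on Dec 5.
Dubai is UTC+4:00: 10:15 + 4:00 = 14:15 on Dec 5.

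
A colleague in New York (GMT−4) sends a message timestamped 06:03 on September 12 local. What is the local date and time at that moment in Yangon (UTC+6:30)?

16:33 on September 12

Yangon is 10:30 ahead of New York.
Shift by the zone difference: 06:03 + 10:30 = 16:33 on Sep 12 in Yangon.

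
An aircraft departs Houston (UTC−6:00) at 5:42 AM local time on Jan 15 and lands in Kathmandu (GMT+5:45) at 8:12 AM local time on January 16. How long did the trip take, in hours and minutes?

14 hours 45 minutes

Kathmandu is 11:45 ahead of Houston.
Clock-face elapsed time (ignoring zones) is 26 hours 30 minutes.
Actual elapsed = 26 hours 30 minutes − 11:45 = 14 hours 45 minutes.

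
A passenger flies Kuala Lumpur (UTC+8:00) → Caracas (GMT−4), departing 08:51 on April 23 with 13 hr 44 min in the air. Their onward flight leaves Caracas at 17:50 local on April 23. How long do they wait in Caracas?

Convert departure to UTC: 08:51 − 8:00 = 00:51 UTC on Apr 23.
Add 13 hours 44 minutes flight time → 14:35 UTC.
Caracas is UTC−4:00, so local arrival = 14:35 − 4:00 = 10:35 on Apr 23.
Layover = 17:50 − 10:35 = 7 hours 15 minutes.

7 hours 15 minutes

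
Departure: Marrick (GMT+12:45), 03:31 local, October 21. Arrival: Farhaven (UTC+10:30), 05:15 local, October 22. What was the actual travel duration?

Departure in UTC: 03:31 − 12:45 = 14:46 on Oct 20.
Arrival in UTC: 05:15 − 10:30 = 18:45 on Oct 21.
Elapsed = 18:45 − 14:46 (+1 day) = 27 hours 59 minutes.

27 hours 59 minutes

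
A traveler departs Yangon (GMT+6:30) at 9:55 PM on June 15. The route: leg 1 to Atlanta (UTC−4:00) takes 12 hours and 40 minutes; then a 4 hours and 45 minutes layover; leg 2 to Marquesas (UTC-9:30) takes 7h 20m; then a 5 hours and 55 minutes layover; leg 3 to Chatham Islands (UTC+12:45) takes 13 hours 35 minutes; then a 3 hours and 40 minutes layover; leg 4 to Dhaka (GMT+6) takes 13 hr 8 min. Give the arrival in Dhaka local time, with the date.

10:28 AM on June 18

Convert departure to UTC: 9:55 PM − 6:30 = 3:25 PM UTC on Jun 15.
Add 12 hours 40 minutes leg 1 → 4:05 AM UTC (Jun 16).
Add 4 hours 45 minutes layover in Atlanta → 8:50 AM UTC.
Add 7 hours and 20 minutes leg 2 → 4:10 PM UTC.
Add 5 hours 55 minutes layover in Marquesas → 10:05 PM UTC.
Add 13 hours and 35 minutes leg 3 → 11:40 AM UTC (Jun 17).
Add 3 hours and 40 minutes layover in Chatham Islands → 3:20 PM UTC.
Add 13 hours 8 minutes leg 4 → 4:28 AM UTC (Jun 18).
Dhaka is UTC+6:00, so local arrival = 4:28 AM + 6:00 = 10:28 AM on Jun 18.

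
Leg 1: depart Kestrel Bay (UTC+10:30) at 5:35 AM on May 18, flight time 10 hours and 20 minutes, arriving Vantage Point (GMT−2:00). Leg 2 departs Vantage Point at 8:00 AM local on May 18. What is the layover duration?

4 hours 35 minutes

Convert departure to UTC: 5:35 AM − 10:30 = 7:05 PM UTC on May 17.
Add 10 hours and 20 minutes flight time → 5:25 AM UTC (May 18).
Vantage Point is UTC−2:00, so local arrival = 5:25 AM − 2:00 = 3:25 AM on May 18.
Layover = 8:00 AM − 3:25 AM = 4 hours 35 minutes.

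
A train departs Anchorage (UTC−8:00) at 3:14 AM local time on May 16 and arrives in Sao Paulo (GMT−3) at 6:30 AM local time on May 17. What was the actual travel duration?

Sao Paulo is 5:00 ahead of Anchorage.
Clock-face elapsed time (ignoring zones) is 27 hours 16 minutes.
Actual elapsed = 27 hours 16 minutes − 5:00 = 22 hours 16 minutes.

22 hours 16 minutes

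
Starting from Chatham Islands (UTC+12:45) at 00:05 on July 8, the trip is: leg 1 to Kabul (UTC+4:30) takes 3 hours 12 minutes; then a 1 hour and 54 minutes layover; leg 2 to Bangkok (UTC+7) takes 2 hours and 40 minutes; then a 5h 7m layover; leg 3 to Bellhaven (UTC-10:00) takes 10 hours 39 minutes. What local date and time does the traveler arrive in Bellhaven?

00:52 on July 8

Convert departure to UTC: 00:05 − 12:45 = 11:20 UTC on Jul 7.
Add 3 hours and 12 minutes leg 1 → 14:32 UTC.
Add 1 hour and 54 minutes layover in Kabul → 16:26 UTC.
Add 2 hours 40 minutes leg 2 → 19:06 UTC.
Add 5 hours 7 minutes layover in Bangkok → 00:13 UTC (Jul 8).
Add 10 hours 39 minutes leg 3 → 10:52 UTC.
Bellhaven is UTC−10:00, so local arrival = 10:52 − 10:00 = 00:52 on Jul 8.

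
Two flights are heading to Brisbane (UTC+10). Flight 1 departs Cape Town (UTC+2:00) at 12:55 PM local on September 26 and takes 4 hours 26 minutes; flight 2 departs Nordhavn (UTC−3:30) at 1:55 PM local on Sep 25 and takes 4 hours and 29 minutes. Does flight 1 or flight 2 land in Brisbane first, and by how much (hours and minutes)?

the second, by 17 hours 27 minutes

Flight 1 in UTC: 12:55 PM − 2:00 = 10:55 AM on Sep 26.
+4 hours and 26 minutes → arrive 3:21 PM UTC on Sep 26.
Flight 2 in UTC: 1:55 PM + 3:30 = 5:25 PM on Sep 25.
+4 hours and 29 minutes → arrive 9:54 PM UTC on Sep 25.
Flight 2 lands earlier by 17 hours 27 minutes.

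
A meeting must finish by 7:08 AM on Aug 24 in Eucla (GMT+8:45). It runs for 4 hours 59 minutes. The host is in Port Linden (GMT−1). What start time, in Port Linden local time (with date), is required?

4:24 PM on August 23

Target end time in UTC: 7:08 AM − 8:45 = 10:23 PM on Aug 23.
Subtract 4 hours 59 minutes → start 5:24 PM UTC on Aug 23.
Port Linden is UTC−1:00: 5:24 PM − 1:00 = 4:24 PM on Aug 23.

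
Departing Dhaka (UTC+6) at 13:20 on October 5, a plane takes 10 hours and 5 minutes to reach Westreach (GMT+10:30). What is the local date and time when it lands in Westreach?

03:55 on October 6

Westreach is 4:30 ahead of Dhaka.
After 10 hours and 5 minutes it is 23:25 in Dhaka.
Shift by the zone difference: 23:25 + 4:30 = 03:55 on Oct 6 in Westreach.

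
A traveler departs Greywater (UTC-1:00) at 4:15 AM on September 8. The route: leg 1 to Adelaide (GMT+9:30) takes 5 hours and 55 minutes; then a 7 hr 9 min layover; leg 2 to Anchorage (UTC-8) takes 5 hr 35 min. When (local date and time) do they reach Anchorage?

Convert departure to UTC: 4:15 AM + 1:00 = 5:15 AM UTC on Sep 8.
Add 5 hours and 55 minutes leg 1 → 11:10 AM UTC.
Add 7 hours 9 minutes layover in Adelaide → 6:19 PM UTC.
Add 5 hours and 35 minutes leg 2 → 11:54 PM UTC.
Anchorage is UTC−8:00, so local arrival = 11:54 PM − 8:00 = 3:54 PM on Sep 8.

3:54 PM on Sep 8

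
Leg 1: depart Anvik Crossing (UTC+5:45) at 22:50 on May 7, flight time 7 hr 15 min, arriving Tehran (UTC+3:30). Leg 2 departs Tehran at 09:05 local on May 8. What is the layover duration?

Convert departure to UTC: 22:50 − 5:45 = 17:05 UTC on May 7.
Add 7 hours 15 minutes flight time → 00:20 UTC (May 8).
Tehran is UTC+3:30, so local arrival = 00:20 + 3:30 = 03:50 on May 8.
Layover = 09:05 − 03:50 = 5 hours 15 minutes.

5 hours 15 minutes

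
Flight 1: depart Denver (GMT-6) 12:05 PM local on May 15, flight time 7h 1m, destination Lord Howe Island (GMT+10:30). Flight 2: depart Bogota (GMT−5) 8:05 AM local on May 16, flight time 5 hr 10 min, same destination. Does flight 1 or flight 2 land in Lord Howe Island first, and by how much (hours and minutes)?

the first, by 17 hours 9 minutes

Flight 1 in UTC: 12:05 PM + 6:00 = 6:05 PM on May 15.
+7 hours and 1 minute → arrive 1:06 AM UTC on May 16.
Flight 2 in UTC: 8:05 AM + 5:00 = 1:05 PM on May 16.
+5 hours and 10 minutes → arrive 6:15 PM UTC on May 16.
Flight 1 lands earlier by 17 hours 9 minutes.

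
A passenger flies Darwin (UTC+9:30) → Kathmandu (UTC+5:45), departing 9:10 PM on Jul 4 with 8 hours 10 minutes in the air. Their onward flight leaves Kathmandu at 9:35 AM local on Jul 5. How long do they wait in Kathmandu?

Convert departure to UTC: 9:10 PM − 9:30 = 11:40 AM UTC on Jul 4.
Add 8 hours and 10 minutes flight time → 7:50 PM UTC.
Kathmandu is UTC+5:45, so local arrival = 7:50 PM + 5:45 = 1:35 AM on Jul 5.
Layover = 9:35 AM − 1:35 AM = 8 hours.

8 hours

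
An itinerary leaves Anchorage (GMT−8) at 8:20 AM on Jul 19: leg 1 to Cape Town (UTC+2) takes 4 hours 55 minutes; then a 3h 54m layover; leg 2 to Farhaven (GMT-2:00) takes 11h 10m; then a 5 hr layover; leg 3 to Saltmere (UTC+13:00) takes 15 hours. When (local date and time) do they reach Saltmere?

9:19 PM on July 21

Convert departure to UTC: 8:20 AM + 8:00 = 4:20 PM UTC on Jul 19.
Add 4 hours 55 minutes leg 1 → 9:15 PM UTC.
Add 3 hours 54 minutes layover in Cape Town → 1:09 AM UTC (Jul 20).
Add 11 hours and 10 minutes leg 2 → 12:19 PM UTC.
Add 5 hours layover in Farhaven → 5:19 PM UTC.
Add 15 hours leg 3 → 8:19 AM UTC (Jul 21).
Saltmere is UTC+13:00, so local arrival = 8:19 AM + 13:00 = 9:19 PM on Jul 21.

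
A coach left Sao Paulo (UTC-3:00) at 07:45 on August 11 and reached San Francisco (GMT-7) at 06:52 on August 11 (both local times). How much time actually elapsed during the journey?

San Francisco is 4:00 behind Sao Paulo.
Clock-face elapsed time (ignoring zones) is −53 minutes.
Actual elapsed = −53 minutes + 4:00 = 3 hours 7 minutes.

3 hours 7 minutes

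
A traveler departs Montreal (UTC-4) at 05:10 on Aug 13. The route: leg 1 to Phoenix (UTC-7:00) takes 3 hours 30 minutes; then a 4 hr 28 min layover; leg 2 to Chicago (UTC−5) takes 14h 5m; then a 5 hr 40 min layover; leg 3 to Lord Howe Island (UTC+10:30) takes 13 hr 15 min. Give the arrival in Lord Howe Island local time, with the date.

Convert departure to UTC: 05:10 + 4:00 = 09:10 UTC on Aug 13.
Add 3 hours and 30 minutes leg 1 → 12:40 UTC.
Add 4 hours and 28 minutes layover in Phoenix → 17:08 UTC.
Add 14 hours 5 minutes leg 2 → 07:13 UTC (Aug 14).
Add 5 hours 40 minutes layover in Chicago → 12:53 UTC.
Add 13 hours 15 minutes leg 3 → 02:08 UTC (Aug 15).
Lord Howe Island is UTC+10:30, so local arrival = 02:08 + 10:30 = 12:38 on Aug 15.

12:38 on August 15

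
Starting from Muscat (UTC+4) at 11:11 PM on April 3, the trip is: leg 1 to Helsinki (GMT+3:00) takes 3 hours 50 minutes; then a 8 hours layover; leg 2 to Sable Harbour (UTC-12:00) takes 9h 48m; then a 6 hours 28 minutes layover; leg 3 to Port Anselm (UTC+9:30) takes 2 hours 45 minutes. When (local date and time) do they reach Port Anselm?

11:32 AM on April 5

Convert departure to UTC: 11:11 PM − 4:00 = 7:11 PM UTC on Apr 3.
Add 3 hours 50 minutes leg 1 → 11:01 PM UTC.
Add 8 hours layover in Helsinki → 7:01 AM UTC (Apr 4).
Add 9 hours and 48 minutes leg 2 → 4:49 PM UTC.
Add 6 hours and 28 minutes layover in Sable Harbour → 11:17 PM UTC.
Add 2 hours 45 minutes leg 3 → 2:02 AM UTC (Apr 5).
Port Anselm is UTC+9:30, so local arrival = 2:02 AM + 9:30 = 11:32 AM on Apr 5.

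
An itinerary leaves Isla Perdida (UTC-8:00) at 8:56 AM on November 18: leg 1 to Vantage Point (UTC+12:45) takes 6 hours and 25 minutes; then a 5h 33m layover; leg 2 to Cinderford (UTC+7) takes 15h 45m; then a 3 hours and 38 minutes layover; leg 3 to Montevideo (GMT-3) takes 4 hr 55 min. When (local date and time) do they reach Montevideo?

2:12 AM on Nov 20

Convert departure to UTC: 8:56 AM + 8:00 = 4:56 PM UTC on Nov 18.
Add 6 hours and 25 minutes leg 1 → 11:21 PM UTC.
Add 5 hours and 33 minutes layover in Vantage Point → 4:54 AM UTC (Nov 19).
Add 15 hours 45 minutes leg 2 → 8:39 PM UTC.
Add 3 hours and 38 minutes layover in Cinderford → 12:17 AM UTC (Nov 20).
Add 4 hours and 55 minutes leg 3 → 5:12 AM UTC.
Montevideo is UTC−3:00, so local arrival = 5:12 AM − 3:00 = 2:12 AM on Nov 20.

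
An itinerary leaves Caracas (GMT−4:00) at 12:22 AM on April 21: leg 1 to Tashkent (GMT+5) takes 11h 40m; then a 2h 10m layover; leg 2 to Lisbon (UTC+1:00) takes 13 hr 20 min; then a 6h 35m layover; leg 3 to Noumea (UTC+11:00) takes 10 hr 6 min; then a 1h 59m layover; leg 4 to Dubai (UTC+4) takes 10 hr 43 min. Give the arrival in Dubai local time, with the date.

4:55 PM on Apr 23

Convert departure to UTC: 12:22 AM + 4:00 = 4:22 AM UTC on Apr 21.
Add 11 hours 40 minutes leg 1 → 4:02 PM UTC.
Add 2 hours and 10 minutes layover in Tashkent → 6:12 PM UTC.
Add 13 hours 20 minutes leg 2 → 7:32 AM UTC (Apr 22).
Add 6 hours and 35 minutes layover in Lisbon → 2:07 PM UTC.
Add 10 hours 6 minutes leg 3 → 12:13 AM UTC (Apr 23).
Add 1 hour and 59 minutes layover in Noumea → 2:12 AM UTC.
Add 10 hours and 43 minutes leg 4 → 12:55 PM UTC.
Dubai is UTC+4:00, so local arrival = 12:55 PM + 4:00 = 4:55 PM on Apr 23.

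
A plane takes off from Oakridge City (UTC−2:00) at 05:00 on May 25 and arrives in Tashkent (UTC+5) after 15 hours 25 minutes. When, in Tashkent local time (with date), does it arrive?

03:25 on May 26

Convert departure to UTC: 05:00 + 2:00 = 07:00 UTC on May 25.
Add 15 hours 25 minutes travel time → 22:25 UTC.
Tashkent is UTC+5:00, so local arrival = 22:25 + 5:00 = 03:25 on May 26.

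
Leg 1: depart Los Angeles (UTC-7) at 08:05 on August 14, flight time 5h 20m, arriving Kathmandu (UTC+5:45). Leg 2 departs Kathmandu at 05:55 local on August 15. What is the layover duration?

3 hours 45 minutes

Convert departure to UTC: 08:05 + 7:00 = 15:05 UTC on Aug 14.
Add 5 hours 20 minutes flight time → 20:25 UTC.
Kathmandu is UTC+5:45, so local arrival = 20:25 + 5:45 = 02:10 on Aug 15.
Layover = 05:55 − 02:10 = 3 hours 45 minutes.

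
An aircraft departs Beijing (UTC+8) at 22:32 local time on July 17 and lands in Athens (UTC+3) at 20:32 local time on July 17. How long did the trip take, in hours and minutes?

3 hours

Departure in UTC: 22:32 − 8:00 = 14:32 on Jul 17.
Arrival in UTC: 20:32 − 3:00 = 17:32 on Jul 17.
Elapsed = 17:32 − 14:32 = 3 hours.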